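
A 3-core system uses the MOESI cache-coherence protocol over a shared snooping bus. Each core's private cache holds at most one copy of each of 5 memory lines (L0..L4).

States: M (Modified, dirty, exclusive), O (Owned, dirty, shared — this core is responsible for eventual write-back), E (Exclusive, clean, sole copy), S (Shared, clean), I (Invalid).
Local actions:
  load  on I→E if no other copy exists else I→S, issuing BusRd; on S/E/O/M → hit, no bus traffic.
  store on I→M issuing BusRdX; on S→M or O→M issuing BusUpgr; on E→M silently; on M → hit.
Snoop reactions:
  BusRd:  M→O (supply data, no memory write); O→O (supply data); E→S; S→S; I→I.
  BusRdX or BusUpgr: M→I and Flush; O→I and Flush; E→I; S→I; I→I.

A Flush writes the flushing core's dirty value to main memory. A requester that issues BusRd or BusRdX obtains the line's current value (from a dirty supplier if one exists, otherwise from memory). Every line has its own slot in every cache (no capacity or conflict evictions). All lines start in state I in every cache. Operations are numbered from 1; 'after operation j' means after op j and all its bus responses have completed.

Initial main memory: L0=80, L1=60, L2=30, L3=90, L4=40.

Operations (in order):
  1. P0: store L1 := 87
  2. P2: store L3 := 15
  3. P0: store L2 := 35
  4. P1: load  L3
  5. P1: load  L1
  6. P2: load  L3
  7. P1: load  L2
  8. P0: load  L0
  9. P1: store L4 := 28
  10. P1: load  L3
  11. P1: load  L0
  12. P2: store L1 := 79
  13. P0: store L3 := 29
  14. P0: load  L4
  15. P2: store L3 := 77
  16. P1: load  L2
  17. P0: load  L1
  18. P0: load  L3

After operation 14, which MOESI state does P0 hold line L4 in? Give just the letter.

  op1 P0: store L1 := 87 → M/I/I on L1; bus BusRdX; mem=60
  op2 P2: store L3 := 15 → I/I/M on L3; bus BusRdX; mem=90
  op3 P0: store L2 := 35 → M/I/I on L2; bus BusRdX; mem=30
  op4 P1: load  L3 → I/S/O on L3; bus BusRd; mem=90
  op5 P1: load  L1 → O/S/I on L1; bus BusRd; mem=60
  op6 P2: load  L3 → I/S/O on L3; bus (none); mem=90
  op7 P1: load  L2 → O/S/I on L2; bus BusRd; mem=30
  op8 P0: load  L0 → E/I/I on L0; bus BusRd; mem=80
  op9 P1: store L4 := 28 → I/M/I on L4; bus BusRdX; mem=40
  op10 P1: load  L3 → I/S/O on L3; bus (none); mem=90
  op11 P1: load  L0 → S/S/I on L0; bus BusRd; mem=80
  op12 P2: store L1 := 79 → I/I/M on L1; bus BusRdX Flush; mem=87
  op13 P0: store L3 := 29 → M/I/I on L3; bus BusRdX Flush; mem=15
  op14 P0: load  L4 → S/O/I on L4; bus BusRd; mem=40
  op15 P2: store L3 := 77 → I/I/M on L3; bus BusRdX Flush; mem=29
  op16 P1: load  L2 → O/S/I on L2; bus (none); mem=30
  op17 P0: load  L1 → S/I/O on L1; bus BusRd; mem=87
  op18 P0: load  L3 → S/I/O on L3; bus BusRd; mem=29

state = S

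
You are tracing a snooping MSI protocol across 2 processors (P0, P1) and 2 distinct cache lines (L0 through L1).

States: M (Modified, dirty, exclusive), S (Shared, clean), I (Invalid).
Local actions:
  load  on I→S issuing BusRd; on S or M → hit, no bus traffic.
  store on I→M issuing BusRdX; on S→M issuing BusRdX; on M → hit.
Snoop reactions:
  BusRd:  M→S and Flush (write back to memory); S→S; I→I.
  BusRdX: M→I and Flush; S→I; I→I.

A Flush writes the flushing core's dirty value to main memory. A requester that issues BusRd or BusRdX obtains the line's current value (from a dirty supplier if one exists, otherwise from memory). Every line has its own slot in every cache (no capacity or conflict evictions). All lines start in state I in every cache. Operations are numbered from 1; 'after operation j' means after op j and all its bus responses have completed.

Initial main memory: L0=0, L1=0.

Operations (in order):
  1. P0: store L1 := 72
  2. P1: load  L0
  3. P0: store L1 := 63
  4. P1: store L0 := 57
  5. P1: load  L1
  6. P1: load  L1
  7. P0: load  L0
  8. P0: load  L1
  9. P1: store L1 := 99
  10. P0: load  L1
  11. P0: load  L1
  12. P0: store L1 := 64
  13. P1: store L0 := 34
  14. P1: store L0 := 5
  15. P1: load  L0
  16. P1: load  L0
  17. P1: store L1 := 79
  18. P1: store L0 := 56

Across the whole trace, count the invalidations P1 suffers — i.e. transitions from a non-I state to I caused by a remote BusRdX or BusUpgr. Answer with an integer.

invalidations = 1

step 1: P0: store L1 := 72  ⟶  MI  (L1)  txn=BusRdX  M[L1]=0
step 2: P1: load  L0  ⟶  IS  (L0)  txn=BusRd  M[L0]=0
step 3: P0: store L1 := 63  ⟶  MI  (L1)  txn=∅  M[L1]=0
step 4: P1: store L0 := 57  ⟶  IM  (L0)  txn=BusRdX  M[L0]=0
step 5: P1: load  L1  ⟶  SS  (L1)  txn=BusRd+Flush  M[L1]=63
step 6: P1: load  L1  ⟶  SS  (L1)  txn=∅  M[L1]=63
step 7: P0: load  L0  ⟶  SS  (L0)  txn=BusRd+Flush  M[L0]=57
step 8: P0: load  L1  ⟶  SS  (L1)  txn=∅  M[L1]=63
step 9: P1: store L1 := 99  ⟶  IM  (L1)  txn=BusRdX  M[L1]=63
step 10: P0: load  L1  ⟶  SS  (L1)  txn=BusRd+Flush  M[L1]=99
step 11: P0: load  L1  ⟶  SS  (L1)  txn=∅  M[L1]=99
step 12: P0: store L1 := 64  ⟶  MI  (L1)  txn=BusRdX  M[L1]=99
step 13: P1: store L0 := 34  ⟶  IM  (L0)  txn=BusRdX  M[L0]=57
step 14: P1: store L0 := 5  ⟶  IM  (L0)  txn=∅  M[L0]=57
step 15: P1: load  L0  ⟶  IM  (L0)  txn=∅  M[L0]=57
step 16: P1: load  L0  ⟶  IM  (L0)  txn=∅  M[L0]=57
step 17: P1: store L1 := 79  ⟶  IM  (L1)  txn=BusRdX+Flush  M[L1]=64
step 18: P1: store L0 := 56  ⟶  IM  (L0)  txn=∅  M[L0]=57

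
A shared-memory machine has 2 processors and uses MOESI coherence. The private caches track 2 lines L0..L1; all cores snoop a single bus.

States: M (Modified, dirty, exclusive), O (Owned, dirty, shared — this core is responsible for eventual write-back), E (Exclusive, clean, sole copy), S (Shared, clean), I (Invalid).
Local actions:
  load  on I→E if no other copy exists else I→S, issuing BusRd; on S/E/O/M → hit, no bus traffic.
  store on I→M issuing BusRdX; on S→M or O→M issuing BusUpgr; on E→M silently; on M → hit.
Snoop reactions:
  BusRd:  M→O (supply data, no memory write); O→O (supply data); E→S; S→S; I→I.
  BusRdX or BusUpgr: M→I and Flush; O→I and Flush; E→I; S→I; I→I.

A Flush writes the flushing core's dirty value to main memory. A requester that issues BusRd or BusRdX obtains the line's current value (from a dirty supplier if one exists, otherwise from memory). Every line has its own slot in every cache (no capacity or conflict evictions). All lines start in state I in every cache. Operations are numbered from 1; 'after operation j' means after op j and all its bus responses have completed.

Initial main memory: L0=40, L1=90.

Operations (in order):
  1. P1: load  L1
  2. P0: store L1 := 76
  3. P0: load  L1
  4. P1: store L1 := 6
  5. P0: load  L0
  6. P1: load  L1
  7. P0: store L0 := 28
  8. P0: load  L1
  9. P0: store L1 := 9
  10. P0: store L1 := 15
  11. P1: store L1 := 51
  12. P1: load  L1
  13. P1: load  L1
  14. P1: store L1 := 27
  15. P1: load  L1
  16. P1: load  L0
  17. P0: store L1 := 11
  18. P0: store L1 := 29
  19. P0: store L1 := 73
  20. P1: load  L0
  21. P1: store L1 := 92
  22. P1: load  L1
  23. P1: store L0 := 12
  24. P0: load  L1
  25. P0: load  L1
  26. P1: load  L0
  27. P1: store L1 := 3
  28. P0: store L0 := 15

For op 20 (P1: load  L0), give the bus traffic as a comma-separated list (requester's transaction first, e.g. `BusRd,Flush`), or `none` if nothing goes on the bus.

bus = none

1. P1: load  L1  bus=[BusRd]  L1: P0=I P1=E  mem[L1]=90
2. P0: store L1 := 76  bus=[BusRdX]  L1: P0=M P1=I  mem[L1]=90
3. P0: load  L1  bus=[-]  L1: P0=M P1=I  mem[L1]=90
4. P1: store L1 := 6  bus=[BusRdX,Flush]  L1: P0=I P1=M  mem[L1]=76
5. P0: load  L0  bus=[BusRd]  L0: P0=E P1=I  mem[L0]=40
6. P1: load  L1  bus=[-]  L1: P0=I P1=M  mem[L1]=76
7. P0: store L0 := 28  bus=[-]  L0: P0=M P1=I  mem[L0]=40
8. P0: load  L1  bus=[BusRd]  L1: P0=S P1=O  mem[L1]=76
9. P0: store L1 := 9  bus=[BusUpgr,Flush]  L1: P0=M P1=I  mem[L1]=6
10. P0: store L1 := 15  bus=[-]  L1: P0=M P1=I  mem[L1]=6
11. P1: store L1 := 51  bus=[BusRdX,Flush]  L1: P0=I P1=M  mem[L1]=15
12. P1: load  L1  bus=[-]  L1: P0=I P1=M  mem[L1]=15
13. P1: load  L1  bus=[-]  L1: P0=I P1=M  mem[L1]=15
14. P1: store L1 := 27  bus=[-]  L1: P0=I P1=M  mem[L1]=15
15. P1: load  L1  bus=[-]  L1: P0=I P1=M  mem[L1]=15
16. P1: load  L0  bus=[BusRd]  L0: P0=O P1=S  mem[L0]=40
17. P0: store L1 := 11  bus=[BusRdX,Flush]  L1: P0=M P1=I  mem[L1]=27
18. P0: store L1 := 29  bus=[-]  L1: P0=M P1=I  mem[L1]=27
19. P0: store L1 := 73  bus=[-]  L1: P0=M P1=I  mem[L1]=27
20. P1: load  L0  bus=[-]  L0: P0=O P1=S  mem[L0]=40
21. P1: store L1 := 92  bus=[BusRdX,Flush]  L1: P0=I P1=M  mem[L1]=73
22. P1: load  L1  bus=[-]  L1: P0=I P1=M  mem[L1]=73
23. P1: store L0 := 12  bus=[BusUpgr,Flush]  L0: P0=I P1=M  mem[L0]=28
24. P0: load  L1  bus=[BusRd]  L1: P0=S P1=O  mem[L1]=73
25. P0: load  L1  bus=[-]  L1: P0=S P1=O  mem[L1]=73
26. P1: load  L0  bus=[-]  L0: P0=I P1=M  mem[L0]=28
27. P1: store L1 := 3  bus=[BusUpgr]  L1: P0=I P1=M  mem[L1]=73
28. P0: store L0 := 15  bus=[BusRdX,Flush]  L0: P0=M P1=I  mem[L0]=12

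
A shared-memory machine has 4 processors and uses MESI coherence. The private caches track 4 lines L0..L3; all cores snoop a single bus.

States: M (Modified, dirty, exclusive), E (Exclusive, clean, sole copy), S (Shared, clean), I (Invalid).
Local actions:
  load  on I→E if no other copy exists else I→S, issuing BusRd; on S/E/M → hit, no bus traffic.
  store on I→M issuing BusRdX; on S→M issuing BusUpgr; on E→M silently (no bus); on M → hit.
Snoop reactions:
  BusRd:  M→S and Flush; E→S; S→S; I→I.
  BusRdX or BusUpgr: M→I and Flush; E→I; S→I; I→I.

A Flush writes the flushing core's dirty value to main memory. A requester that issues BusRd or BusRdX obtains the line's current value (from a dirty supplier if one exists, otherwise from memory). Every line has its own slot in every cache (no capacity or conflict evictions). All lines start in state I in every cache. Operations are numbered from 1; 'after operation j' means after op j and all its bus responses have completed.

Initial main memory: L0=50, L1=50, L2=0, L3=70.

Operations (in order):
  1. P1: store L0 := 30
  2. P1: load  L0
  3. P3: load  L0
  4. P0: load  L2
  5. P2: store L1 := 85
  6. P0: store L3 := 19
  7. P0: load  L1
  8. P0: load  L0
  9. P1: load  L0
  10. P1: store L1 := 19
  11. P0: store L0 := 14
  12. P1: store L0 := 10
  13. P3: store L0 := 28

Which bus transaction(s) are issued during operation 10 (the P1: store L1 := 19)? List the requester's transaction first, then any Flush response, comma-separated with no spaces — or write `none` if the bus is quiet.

1. P1: store L0 := 30  bus=[BusRdX]  L0: P0=I P1=M P2=I P3=I  mem[L0]=50
2. P1: load  L0  bus=[-]  L0: P0=I P1=M P2=I P3=I  mem[L0]=50
3. P3: load  L0  bus=[BusRd,Flush]  L0: P0=I P1=S P2=I P3=S  mem[L0]=30
4. P0: load  L2  bus=[BusRd]  L2: P0=E P1=I P2=I P3=I  mem[L2]=0
5. P2: store L1 := 85  bus=[BusRdX]  L1: P0=I P1=I P2=M P3=I  mem[L1]=50
6. P0: store L3 := 19  bus=[BusRdX]  L3: P0=M P1=I P2=I P3=I  mem[L3]=70
7. P0: load  L1  bus=[BusRd,Flush]  L1: P0=S P1=I P2=S P3=I  mem[L1]=85
8. P0: load  L0  bus=[BusRd]  L0: P0=S P1=S P2=I P3=S  mem[L0]=30
9. P1: load  L0  bus=[-]  L0: P0=S P1=S P2=I P3=S  mem[L0]=30
10. P1: store L1 := 19  bus=[BusRdX]  L1: P0=I P1=M P2=I P3=I  mem[L1]=85
11. P0: store L0 := 14  bus=[BusUpgr]  L0: P0=M P1=I P2=I P3=I  mem[L0]=30
12. P1: store L0 := 10  bus=[BusRdX,Flush]  L0: P0=I P1=M P2=I P3=I  mem[L0]=14
13. P3: store L0 := 28  bus=[BusRdX,Flush]  L0: P0=I P1=I P2=I P3=M  mem[L0]=10

bus = BusRdX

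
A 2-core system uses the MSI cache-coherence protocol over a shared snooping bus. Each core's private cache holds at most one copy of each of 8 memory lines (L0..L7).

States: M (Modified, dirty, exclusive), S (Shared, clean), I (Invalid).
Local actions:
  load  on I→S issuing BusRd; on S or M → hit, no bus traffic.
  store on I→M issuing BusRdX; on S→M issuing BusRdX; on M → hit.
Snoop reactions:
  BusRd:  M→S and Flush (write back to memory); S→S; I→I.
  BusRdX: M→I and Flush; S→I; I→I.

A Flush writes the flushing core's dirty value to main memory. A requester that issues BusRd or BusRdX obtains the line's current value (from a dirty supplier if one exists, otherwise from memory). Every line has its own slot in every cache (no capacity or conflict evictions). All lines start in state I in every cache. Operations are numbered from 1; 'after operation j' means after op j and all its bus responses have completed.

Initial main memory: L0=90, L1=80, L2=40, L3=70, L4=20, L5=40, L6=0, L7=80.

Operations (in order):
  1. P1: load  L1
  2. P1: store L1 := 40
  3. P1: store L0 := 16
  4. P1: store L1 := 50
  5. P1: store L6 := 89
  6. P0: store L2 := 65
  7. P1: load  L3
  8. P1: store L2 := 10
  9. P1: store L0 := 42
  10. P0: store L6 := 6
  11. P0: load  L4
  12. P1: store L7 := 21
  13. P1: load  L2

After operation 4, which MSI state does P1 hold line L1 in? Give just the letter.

  op1 P1: load  L1 → I/S on L1; bus BusRd; mem=80
  op2 P1: store L1 := 40 → I/M on L1; bus BusRdX; mem=80
  op3 P1: store L0 := 16 → I/M on L0; bus BusRdX; mem=90
  op4 P1: store L1 := 50 → I/M on L1; bus (none); mem=80
  op5 P1: store L6 := 89 → I/M on L6; bus BusRdX; mem=0
  op6 P0: store L2 := 65 → M/I on L2; bus BusRdX; mem=40
  op7 P1: load  L3 → I/S on L3; bus BusRd; mem=70
  op8 P1: store L2 := 10 → I/M on L2; bus BusRdX Flush; mem=65
  op9 P1: store L0 := 42 → I/M on L0; bus (none); mem=90
  op10 P0: store L6 := 6 → M/I on L6; bus BusRdX Flush; mem=89
  op11 P0: load  L4 → S/I on L4; bus BusRd; mem=20
  op12 P1: store L7 := 21 → I/M on L7; bus BusRdX; mem=80
  op13 P1: load  L2 → I/M on L2; bus (none); mem=65

state = M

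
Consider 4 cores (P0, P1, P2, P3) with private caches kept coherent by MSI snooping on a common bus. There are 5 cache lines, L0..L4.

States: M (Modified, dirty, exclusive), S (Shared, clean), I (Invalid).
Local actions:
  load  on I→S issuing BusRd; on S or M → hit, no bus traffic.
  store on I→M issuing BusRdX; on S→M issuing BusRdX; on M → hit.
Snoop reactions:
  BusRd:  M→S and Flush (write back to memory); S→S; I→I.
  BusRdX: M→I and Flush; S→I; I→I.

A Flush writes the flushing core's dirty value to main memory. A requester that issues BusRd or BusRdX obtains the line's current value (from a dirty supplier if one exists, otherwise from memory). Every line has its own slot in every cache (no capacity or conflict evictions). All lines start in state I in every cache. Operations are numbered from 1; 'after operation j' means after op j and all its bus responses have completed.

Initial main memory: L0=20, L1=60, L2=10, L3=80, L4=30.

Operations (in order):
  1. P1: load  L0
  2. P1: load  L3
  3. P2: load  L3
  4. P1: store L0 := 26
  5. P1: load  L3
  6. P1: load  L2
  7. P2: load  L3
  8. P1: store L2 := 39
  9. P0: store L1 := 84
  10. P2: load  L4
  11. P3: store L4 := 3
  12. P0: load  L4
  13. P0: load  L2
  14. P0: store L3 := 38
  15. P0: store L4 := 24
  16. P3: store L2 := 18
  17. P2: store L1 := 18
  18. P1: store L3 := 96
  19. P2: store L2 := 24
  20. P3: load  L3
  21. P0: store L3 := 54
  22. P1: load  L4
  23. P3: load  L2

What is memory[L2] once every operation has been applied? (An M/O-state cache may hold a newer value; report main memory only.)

step 1: P1: load  L0  ⟶  ISII  (L0)  txn=BusRd  M[L0]=20
step 2: P1: load  L3  ⟶  ISII  (L3)  txn=BusRd  M[L3]=80
step 3: P2: load  L3  ⟶  ISSI  (L3)  txn=BusRd  M[L3]=80
step 4: P1: store L0 := 26  ⟶  IMII  (L0)  txn=BusRdX  M[L0]=20
step 5: P1: load  L3  ⟶  ISSI  (L3)  txn=∅  M[L3]=80
step 6: P1: load  L2  ⟶  ISII  (L2)  txn=BusRd  M[L2]=10
step 7: P2: load  L3  ⟶  ISSI  (L3)  txn=∅  M[L3]=80
step 8: P1: store L2 := 39  ⟶  IMII  (L2)  txn=BusRdX  M[L2]=10
step 9: P0: store L1 := 84  ⟶  MIII  (L1)  txn=BusRdX  M[L1]=60
step 10: P2: load  L4  ⟶  IISI  (L4)  txn=BusRd  M[L4]=30
step 11: P3: store L4 := 3  ⟶  IIIM  (L4)  txn=BusRdX  M[L4]=30
step 12: P0: load  L4  ⟶  SIIS  (L4)  txn=BusRd+Flush  M[L4]=3
step 13: P0: load  L2  ⟶  SSII  (L2)  txn=BusRd+Flush  M[L2]=39
step 14: P0: store L3 := 38  ⟶  MIII  (L3)  txn=BusRdX  M[L3]=80
step 15: P0: store L4 := 24  ⟶  MIII  (L4)  txn=BusRdX  M[L4]=3
step 16: P3: store L2 := 18  ⟶  IIIM  (L2)  txn=BusRdX  M[L2]=39
step 17: P2: store L1 := 18  ⟶  IIMI  (L1)  txn=BusRdX+Flush  M[L1]=84
step 18: P1: store L3 := 96  ⟶  IMII  (L3)  txn=BusRdX+Flush  M[L3]=38
step 19: P2: store L2 := 24  ⟶  IIMI  (L2)  txn=BusRdX+Flush  M[L2]=18
step 20: P3: load  L3  ⟶  ISIS  (L3)  txn=BusRd+Flush  M[L3]=96
step 21: P0: store L3 := 54  ⟶  MIII  (L3)  txn=BusRdX  M[L3]=96
step 22: P1: load  L4  ⟶  SSII  (L4)  txn=BusRd+Flush  M[L4]=24
step 23: P3: load  L2  ⟶  IISS  (L2)  txn=BusRd+Flush  M[L2]=24

memory[L2] = 24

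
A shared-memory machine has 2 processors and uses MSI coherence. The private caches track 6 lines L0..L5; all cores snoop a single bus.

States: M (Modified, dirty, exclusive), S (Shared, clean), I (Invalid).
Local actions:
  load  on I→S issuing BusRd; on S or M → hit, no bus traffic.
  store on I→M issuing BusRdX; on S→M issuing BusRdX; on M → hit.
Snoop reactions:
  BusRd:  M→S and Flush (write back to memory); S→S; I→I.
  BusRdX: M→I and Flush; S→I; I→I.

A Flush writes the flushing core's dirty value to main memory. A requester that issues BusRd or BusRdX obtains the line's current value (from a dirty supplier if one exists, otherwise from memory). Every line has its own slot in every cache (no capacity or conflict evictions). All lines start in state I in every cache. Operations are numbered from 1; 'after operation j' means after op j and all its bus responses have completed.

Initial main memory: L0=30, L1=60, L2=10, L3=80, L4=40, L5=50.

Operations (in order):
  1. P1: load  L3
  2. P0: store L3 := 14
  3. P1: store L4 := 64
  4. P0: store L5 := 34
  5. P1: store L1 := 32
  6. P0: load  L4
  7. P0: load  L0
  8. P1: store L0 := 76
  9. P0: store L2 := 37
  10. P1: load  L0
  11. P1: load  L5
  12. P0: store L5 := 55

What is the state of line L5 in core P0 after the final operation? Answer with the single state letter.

state = M

[1] P1: load  L3 | P0:I, P1:S(80) | bus: BusRd
[2] P0: store L3 := 14 | P0:M(14), P1:I | bus: BusRdX
[3] P1: store L4 := 64 | P0:I, P1:M(64) | bus: BusRdX
[4] P0: store L5 := 34 | P0:M(34), P1:I | bus: BusRdX
[5] P1: store L1 := 32 | P0:I, P1:M(32) | bus: BusRdX
[6] P0: load  L4 | P0:S(64), P1:S(64) | bus: BusRd,Flush
[7] P0: load  L0 | P0:S(30), P1:I | bus: BusRd
[8] P1: store L0 := 76 | P0:I, P1:M(76) | bus: BusRdX
[9] P0: store L2 := 37 | P0:M(37), P1:I | bus: BusRdX
[10] P1: load  L0 | P0:I, P1:M(76) | bus: none
[11] P1: load  L5 | P0:S(34), P1:S(34) | bus: BusRd,Flush
[12] P0: store L5 := 55 | P0:M(55), P1:I | bus: BusRdX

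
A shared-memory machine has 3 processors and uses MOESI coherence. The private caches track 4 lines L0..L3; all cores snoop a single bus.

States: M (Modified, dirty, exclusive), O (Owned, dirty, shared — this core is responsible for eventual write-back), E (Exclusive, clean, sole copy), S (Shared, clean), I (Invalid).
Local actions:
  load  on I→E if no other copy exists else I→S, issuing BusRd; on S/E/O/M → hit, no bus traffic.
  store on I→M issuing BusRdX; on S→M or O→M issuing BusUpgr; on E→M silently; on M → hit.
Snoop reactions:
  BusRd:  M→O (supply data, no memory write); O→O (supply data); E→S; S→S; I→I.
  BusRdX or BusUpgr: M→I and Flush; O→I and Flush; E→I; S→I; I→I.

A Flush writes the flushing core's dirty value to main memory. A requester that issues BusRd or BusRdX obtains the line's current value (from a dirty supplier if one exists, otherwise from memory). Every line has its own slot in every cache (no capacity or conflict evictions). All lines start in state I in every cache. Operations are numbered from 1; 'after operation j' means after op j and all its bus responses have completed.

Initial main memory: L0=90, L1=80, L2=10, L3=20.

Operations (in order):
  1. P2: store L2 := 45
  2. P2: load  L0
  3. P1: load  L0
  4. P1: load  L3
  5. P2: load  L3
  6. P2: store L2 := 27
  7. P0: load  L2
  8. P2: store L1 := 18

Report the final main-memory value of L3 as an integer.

memory[L3] = 20

  op1 P2: store L2 := 45 → I/I/M on L2; bus BusRdX; mem=10
  op2 P2: load  L0 → I/I/E on L0; bus BusRd; mem=90
  op3 P1: load  L0 → I/S/S on L0; bus BusRd; mem=90
  op4 P1: load  L3 → I/E/I on L3; bus BusRd; mem=20
  op5 P2: load  L3 → I/S/S on L3; bus BusRd; mem=20
  op6 P2: store L2 := 27 → I/I/M on L2; bus (none); mem=10
  op7 P0: load  L2 → S/I/O on L2; bus BusRd; mem=10
  op8 P2: store L1 := 18 → I/I/M on L1; bus BusRdX; mem=80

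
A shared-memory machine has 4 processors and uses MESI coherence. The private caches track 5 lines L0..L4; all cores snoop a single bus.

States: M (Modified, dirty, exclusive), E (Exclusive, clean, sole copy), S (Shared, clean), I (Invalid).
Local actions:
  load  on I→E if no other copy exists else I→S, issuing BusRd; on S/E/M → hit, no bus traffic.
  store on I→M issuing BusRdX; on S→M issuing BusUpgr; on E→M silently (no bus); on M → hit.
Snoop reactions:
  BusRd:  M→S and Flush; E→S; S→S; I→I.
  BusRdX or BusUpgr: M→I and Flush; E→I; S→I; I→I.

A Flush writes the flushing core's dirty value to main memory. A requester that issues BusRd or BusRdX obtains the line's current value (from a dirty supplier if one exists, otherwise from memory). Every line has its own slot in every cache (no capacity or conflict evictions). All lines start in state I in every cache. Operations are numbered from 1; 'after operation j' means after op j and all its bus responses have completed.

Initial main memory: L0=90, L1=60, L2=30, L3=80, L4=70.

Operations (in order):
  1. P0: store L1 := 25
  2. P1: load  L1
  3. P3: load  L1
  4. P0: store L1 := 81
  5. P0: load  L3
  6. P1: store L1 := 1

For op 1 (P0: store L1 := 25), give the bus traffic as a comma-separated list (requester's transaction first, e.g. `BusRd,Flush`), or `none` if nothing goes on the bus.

1. P0: store L1 := 25  bus=[BusRdX]  L1: P0=M P1=I P2=I P3=I  mem[L1]=60
2. P1: load  L1  bus=[BusRd,Flush]  L1: P0=S P1=S P2=I P3=I  mem[L1]=25
3. P3: load  L1  bus=[BusRd]  L1: P0=S P1=S P2=I P3=S  mem[L1]=25
4. P0: store L1 := 81  bus=[BusUpgr]  L1: P0=M P1=I P2=I P3=I  mem[L1]=25
5. P0: load  L3  bus=[BusRd]  L3: P0=E P1=I P2=I P3=I  mem[L3]=80
6. P1: store L1 := 1  bus=[BusRdX,Flush]  L1: P0=I P1=M P2=I P3=I  mem[L1]=81

bus = BusRdX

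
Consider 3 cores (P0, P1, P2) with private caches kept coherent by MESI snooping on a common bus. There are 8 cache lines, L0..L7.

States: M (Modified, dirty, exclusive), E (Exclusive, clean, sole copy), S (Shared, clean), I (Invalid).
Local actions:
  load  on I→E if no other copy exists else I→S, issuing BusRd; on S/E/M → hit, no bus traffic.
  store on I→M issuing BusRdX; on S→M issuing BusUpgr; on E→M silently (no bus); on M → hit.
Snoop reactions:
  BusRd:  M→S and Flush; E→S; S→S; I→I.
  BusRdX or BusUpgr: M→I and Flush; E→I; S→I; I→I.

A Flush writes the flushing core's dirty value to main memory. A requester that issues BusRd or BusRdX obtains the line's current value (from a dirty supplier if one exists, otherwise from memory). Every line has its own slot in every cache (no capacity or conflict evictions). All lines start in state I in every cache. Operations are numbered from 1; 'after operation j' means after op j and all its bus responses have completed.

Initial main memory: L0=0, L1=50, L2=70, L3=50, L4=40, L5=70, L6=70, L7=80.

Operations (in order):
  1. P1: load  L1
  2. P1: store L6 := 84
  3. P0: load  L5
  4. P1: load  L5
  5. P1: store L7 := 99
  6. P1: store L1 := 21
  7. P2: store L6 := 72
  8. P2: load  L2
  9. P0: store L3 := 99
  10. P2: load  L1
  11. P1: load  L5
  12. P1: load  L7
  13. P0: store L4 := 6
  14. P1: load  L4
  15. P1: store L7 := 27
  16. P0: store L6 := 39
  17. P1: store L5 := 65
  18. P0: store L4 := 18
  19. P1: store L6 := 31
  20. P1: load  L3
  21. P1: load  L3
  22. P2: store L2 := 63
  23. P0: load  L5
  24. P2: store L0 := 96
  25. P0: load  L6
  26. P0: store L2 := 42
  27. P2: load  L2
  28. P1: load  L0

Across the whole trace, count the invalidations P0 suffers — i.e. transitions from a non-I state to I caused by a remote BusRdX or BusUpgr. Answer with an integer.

  op1 P1: load  L1 → I/E/I on L1; bus BusRd; mem=50
  op2 P1: store L6 := 84 → I/M/I on L6; bus BusRdX; mem=70
  op3 P0: load  L5 → E/I/I on L5; bus BusRd; mem=70
  op4 P1: load  L5 → S/S/I on L5; bus BusRd; mem=70
  op5 P1: store L7 := 99 → I/M/I on L7; bus BusRdX; mem=80
  op6 P1: store L1 := 21 → I/M/I on L1; bus (none); mem=50
  op7 P2: store L6 := 72 → I/I/M on L6; bus BusRdX Flush; mem=84
  op8 P2: load  L2 → I/I/E on L2; bus BusRd; mem=70
  op9 P0: store L3 := 99 → M/I/I on L3; bus BusRdX; mem=50
  op10 P2: load  L1 → I/S/S on L1; bus BusRd Flush; mem=21
  op11 P1: load  L5 → S/S/I on L5; bus (none); mem=70
  op12 P1: load  L7 → I/M/I on L7; bus (none); mem=80
  op13 P0: store L4 := 6 → M/I/I on L4; bus BusRdX; mem=40
  op14 P1: load  L4 → S/S/I on L4; bus BusRd Flush; mem=6
  op15 P1: store L7 := 27 → I/M/I on L7; bus (none); mem=80
  op16 P0: store L6 := 39 → M/I/I on L6; bus BusRdX Flush; mem=72
  op17 P1: store L5 := 65 → I/M/I on L5; bus BusUpgr; mem=70
  op18 P0: store L4 := 18 → M/I/I on L4; bus BusUpgr; mem=6
  op19 P1: store L6 := 31 → I/M/I on L6; bus BusRdX Flush; mem=39
  op20 P1: load  L3 → S/S/I on L3; bus BusRd Flush; mem=99
  op21 P1: load  L3 → S/S/I on L3; bus (none); mem=99
  op22 P2: store L2 := 63 → I/I/M on L2; bus (none); mem=70
  op23 P0: load  L5 → S/S/I on L5; bus BusRd Flush; mem=65
  op24 P2: store L0 := 96 → I/I/M on L0; bus BusRdX; mem=0
  op25 P0: load  L6 → S/S/I on L6; bus BusRd Flush; mem=31
  op26 P0: store L2 := 42 → M/I/I on L2; bus BusRdX Flush; mem=63
  op27 P2: load  L2 → S/I/S on L2; bus BusRd Flush; mem=42
  op28 P1: load  L0 → I/S/S on L0; bus BusRd Flush; mem=96

invalidations = 2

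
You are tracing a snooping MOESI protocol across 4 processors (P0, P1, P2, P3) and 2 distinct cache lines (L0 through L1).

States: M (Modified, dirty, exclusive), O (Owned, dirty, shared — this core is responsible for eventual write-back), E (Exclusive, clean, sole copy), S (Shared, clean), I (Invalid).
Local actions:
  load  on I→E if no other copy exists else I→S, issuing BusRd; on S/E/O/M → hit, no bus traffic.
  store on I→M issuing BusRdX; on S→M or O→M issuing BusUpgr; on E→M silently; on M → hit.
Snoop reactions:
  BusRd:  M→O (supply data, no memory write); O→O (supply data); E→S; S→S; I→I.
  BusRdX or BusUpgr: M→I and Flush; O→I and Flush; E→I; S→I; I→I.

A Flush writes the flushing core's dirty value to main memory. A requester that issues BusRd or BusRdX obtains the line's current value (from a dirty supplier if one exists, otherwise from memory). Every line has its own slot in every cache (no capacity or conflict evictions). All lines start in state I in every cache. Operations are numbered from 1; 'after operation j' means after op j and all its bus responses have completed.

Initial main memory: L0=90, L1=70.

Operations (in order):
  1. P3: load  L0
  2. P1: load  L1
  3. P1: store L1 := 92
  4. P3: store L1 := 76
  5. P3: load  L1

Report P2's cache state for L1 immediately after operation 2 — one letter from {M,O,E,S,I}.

state = I

  op1 P3: load  L0 → I/I/I/E on L0; bus BusRd; mem=90
  op2 P1: load  L1 → I/E/I/I on L1; bus BusRd; mem=70
  op3 P1: store L1 := 92 → I/M/I/I on L1; bus (none); mem=70
  op4 P3: store L1 := 76 → I/I/I/M on L1; bus BusRdX Flush; mem=92
  op5 P3: load  L1 → I/I/I/M on L1; bus (none); mem=92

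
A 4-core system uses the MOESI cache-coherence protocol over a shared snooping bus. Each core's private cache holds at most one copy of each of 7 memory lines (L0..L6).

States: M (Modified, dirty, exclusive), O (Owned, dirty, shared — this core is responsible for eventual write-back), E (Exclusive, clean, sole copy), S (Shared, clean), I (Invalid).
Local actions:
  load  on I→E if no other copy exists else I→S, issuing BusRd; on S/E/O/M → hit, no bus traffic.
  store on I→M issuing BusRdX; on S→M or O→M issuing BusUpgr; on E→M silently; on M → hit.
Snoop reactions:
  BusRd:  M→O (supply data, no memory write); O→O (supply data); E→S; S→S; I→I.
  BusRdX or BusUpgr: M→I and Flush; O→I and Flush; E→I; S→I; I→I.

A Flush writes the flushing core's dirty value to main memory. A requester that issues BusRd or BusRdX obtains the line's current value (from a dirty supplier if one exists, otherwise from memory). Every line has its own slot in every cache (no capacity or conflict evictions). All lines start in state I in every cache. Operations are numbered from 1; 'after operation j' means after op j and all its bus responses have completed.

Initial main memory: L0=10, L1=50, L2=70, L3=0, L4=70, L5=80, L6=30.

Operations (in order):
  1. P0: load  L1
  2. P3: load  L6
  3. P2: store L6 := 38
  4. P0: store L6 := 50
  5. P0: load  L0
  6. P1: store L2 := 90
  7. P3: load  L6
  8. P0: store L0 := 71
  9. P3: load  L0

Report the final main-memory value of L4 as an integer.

memory[L4] = 70

step 1: P0: load  L1  ⟶  EIII  (L1)  txn=BusRd  M[L1]=50
step 2: P3: load  L6  ⟶  IIIE  (L6)  txn=BusRd  M[L6]=30
step 3: P2: store L6 := 38  ⟶  IIMI  (L6)  txn=BusRdX  M[L6]=30
step 4: P0: store L6 := 50  ⟶  MIII  (L6)  txn=BusRdX+Flush  M[L6]=38
step 5: P0: load  L0  ⟶  EIII  (L0)  txn=BusRd  M[L0]=10
step 6: P1: store L2 := 90  ⟶  IMII  (L2)  txn=BusRdX  M[L2]=70
step 7: P3: load  L6  ⟶  OIIS  (L6)  txn=BusRd  M[L6]=38
step 8: P0: store L0 := 71  ⟶  MIII  (L0)  txn=∅  M[L0]=10
step 9: P3: load  L0  ⟶  OIIS  (L0)  txn=BusRd  M[L0]=10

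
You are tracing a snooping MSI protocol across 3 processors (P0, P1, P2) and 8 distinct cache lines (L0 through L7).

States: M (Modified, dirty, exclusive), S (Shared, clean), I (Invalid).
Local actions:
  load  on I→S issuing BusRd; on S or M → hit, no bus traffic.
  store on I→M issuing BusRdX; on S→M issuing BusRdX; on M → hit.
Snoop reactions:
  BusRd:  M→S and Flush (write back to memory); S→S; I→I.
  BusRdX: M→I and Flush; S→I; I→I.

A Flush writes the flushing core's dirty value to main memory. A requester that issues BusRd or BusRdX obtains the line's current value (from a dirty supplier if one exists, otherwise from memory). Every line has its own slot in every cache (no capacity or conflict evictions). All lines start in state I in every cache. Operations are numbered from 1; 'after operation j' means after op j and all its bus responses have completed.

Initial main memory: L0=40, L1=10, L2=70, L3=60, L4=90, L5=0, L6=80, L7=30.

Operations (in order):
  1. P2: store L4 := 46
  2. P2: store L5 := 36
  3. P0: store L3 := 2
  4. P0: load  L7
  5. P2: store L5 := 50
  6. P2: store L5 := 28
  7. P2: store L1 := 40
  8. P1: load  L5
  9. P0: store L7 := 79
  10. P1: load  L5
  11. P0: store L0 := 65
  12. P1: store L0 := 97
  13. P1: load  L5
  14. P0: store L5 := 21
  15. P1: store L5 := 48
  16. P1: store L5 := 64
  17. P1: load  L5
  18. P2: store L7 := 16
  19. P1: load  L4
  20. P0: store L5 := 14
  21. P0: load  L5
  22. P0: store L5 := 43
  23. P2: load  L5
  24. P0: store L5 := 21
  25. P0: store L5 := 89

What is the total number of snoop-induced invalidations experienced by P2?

invalidations = 2

[1] P2: store L4 := 46 | P0:I, P1:I, P2:M(46) | bus: BusRdX
[2] P2: store L5 := 36 | P0:I, P1:I, P2:M(36) | bus: BusRdX
[3] P0: store L3 := 2 | P0:M(2), P1:I, P2:I | bus: BusRdX
[4] P0: load  L7 | P0:S(30), P1:I, P2:I | bus: BusRd
[5] P2: store L5 := 50 | P0:I, P1:I, P2:M(50) | bus: none
[6] P2: store L5 := 28 | P0:I, P1:I, P2:M(28) | bus: none
[7] P2: store L1 := 40 | P0:I, P1:I, P2:M(40) | bus: BusRdX
[8] P1: load  L5 | P0:I, P1:S(28), P2:S(28) | bus: BusRd,Flush
[9] P0: store L7 := 79 | P0:M(79), P1:I, P2:I | bus: BusRdX
[10] P1: load  L5 | P0:I, P1:S(28), P2:S(28) | bus: none
[11] P0: store L0 := 65 | P0:M(65), P1:I, P2:I | bus: BusRdX
[12] P1: store L0 := 97 | P0:I, P1:M(97), P2:I | bus: BusRdX,Flush
[13] P1: load  L5 | P0:I, P1:S(28), P2:S(28) | bus: none
[14] P0: store L5 := 21 | P0:M(21), P1:I, P2:I | bus: BusRdX
[15] P1: store L5 := 48 | P0:I, P1:M(48), P2:I | bus: BusRdX,Flush
[16] P1: store L5 := 64 | P0:I, P1:M(64), P2:I | bus: none
[17] P1: load  L5 | P0:I, P1:M(64), P2:I | bus: none
[18] P2: store L7 := 16 | P0:I, P1:I, P2:M(16) | bus: BusRdX,Flush
[19] P1: load  L4 | P0:I, P1:S(46), P2:S(46) | bus: BusRd,Flush
[20] P0: store L5 := 14 | P0:M(14), P1:I, P2:I | bus: BusRdX,Flush
[21] P0: load  L5 | P0:M(14), P1:I, P2:I | bus: none
[22] P0: store L5 := 43 | P0:M(43), P1:I, P2:I | bus: none
[23] P2: load  L5 | P0:S(43), P1:I, P2:S(43) | bus: BusRd,Flush
[24] P0: store L5 := 21 | P0:M(21), P1:I, P2:I | bus: BusRdX
[25] P0: store L5 := 89 | P0:M(89), P1:I, P2:I | bus: none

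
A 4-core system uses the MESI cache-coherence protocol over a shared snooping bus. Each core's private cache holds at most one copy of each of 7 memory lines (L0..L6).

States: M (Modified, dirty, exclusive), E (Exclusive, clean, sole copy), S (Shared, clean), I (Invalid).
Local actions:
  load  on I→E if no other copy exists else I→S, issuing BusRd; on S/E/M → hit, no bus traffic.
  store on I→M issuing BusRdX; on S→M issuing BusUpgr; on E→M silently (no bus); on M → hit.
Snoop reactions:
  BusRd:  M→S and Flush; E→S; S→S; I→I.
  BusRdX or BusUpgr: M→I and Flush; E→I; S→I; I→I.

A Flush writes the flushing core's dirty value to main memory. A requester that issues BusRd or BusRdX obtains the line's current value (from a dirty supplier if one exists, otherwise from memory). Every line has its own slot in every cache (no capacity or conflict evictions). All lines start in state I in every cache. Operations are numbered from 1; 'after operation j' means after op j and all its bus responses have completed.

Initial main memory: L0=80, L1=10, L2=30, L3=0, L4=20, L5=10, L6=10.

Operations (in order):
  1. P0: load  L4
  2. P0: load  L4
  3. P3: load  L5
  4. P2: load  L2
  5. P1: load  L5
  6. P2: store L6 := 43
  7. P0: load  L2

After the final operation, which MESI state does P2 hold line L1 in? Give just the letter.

state = I

  op1 P0: load  L4 → E/I/I/I on L4; bus BusRd; mem=20
  op2 P0: load  L4 → E/I/I/I on L4; bus (none); mem=20
  op3 P3: load  L5 → I/I/I/E on L5; bus BusRd; mem=10
  op4 P2: load  L2 → I/I/E/I on L2; bus BusRd; mem=30
  op5 P1: load  L5 → I/S/I/S on L5; bus BusRd; mem=10
  op6 P2: store L6 := 43 → I/I/M/I on L6; bus BusRdX; mem=10
  op7 P0: load  L2 → S/I/S/I on L2; bus BusRd; mem=30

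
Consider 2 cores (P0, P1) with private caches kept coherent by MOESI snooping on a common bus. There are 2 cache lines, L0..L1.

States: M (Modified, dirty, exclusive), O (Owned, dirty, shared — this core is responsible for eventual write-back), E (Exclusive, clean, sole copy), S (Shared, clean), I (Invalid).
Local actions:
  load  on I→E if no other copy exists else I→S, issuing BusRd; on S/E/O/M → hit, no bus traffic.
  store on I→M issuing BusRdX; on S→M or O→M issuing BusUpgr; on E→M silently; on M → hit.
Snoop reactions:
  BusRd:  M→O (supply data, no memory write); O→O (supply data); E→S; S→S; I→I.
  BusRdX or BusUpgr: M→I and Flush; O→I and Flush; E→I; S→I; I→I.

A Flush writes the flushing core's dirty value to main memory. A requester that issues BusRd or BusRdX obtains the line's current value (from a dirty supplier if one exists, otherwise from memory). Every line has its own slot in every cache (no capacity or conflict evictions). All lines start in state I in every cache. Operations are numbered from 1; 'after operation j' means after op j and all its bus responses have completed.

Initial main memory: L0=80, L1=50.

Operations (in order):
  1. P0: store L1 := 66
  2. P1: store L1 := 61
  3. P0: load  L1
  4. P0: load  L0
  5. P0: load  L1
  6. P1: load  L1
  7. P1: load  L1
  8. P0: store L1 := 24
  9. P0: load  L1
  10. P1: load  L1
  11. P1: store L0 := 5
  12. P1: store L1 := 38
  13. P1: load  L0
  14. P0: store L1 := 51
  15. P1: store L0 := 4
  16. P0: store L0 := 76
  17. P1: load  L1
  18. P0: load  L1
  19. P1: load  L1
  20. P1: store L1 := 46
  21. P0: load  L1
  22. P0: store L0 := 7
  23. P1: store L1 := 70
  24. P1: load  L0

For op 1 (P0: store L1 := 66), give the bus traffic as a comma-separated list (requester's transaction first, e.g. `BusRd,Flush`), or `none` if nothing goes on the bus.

bus = BusRdX

  op1 P0: store L1 := 66 → M/I on L1; bus BusRdX; mem=50
  op2 P1: store L1 := 61 → I/M on L1; bus BusRdX Flush; mem=66
  op3 P0: load  L1 → S/O on L1; bus BusRd; mem=66
  op4 P0: load  L0 → E/I on L0; bus BusRd; mem=80
  op5 P0: load  L1 → S/O on L1; bus (none); mem=66
  op6 P1: load  L1 → S/O on L1; bus (none); mem=66
  op7 P1: load  L1 → S/O on L1; bus (none); mem=66
  op8 P0: store L1 := 24 → M/I on L1; bus BusUpgr Flush; mem=61
  op9 P0: load  L1 → M/I on L1; bus (none); mem=61
  op10 P1: load  L1 → O/S on L1; bus BusRd; mem=61
  op11 P1: store L0 := 5 → I/M on L0; bus BusRdX; mem=80
  op12 P1: store L1 := 38 → I/M on L1; bus BusUpgr Flush; mem=24
  op13 P1: load  L0 → I/M on L0; bus (none); mem=80
  op14 P0: store L1 := 51 → M/I on L1; bus BusRdX Flush; mem=38
  op15 P1: store L0 := 4 → I/M on L0; bus (none); mem=80
  op16 P0: store L0 := 76 → M/I on L0; bus BusRdX Flush; mem=4
  op17 P1: load  L1 → O/S on L1; bus BusRd; mem=38
  op18 P0: load  L1 → O/S on L1; bus (none); mem=38
  op19 P1: load  L1 → O/S on L1; bus (none); mem=38
  op20 P1: store L1 := 46 → I/M on L1; bus BusUpgr Flush; mem=51
  op21 P0: load  L1 → S/O on L1; bus BusRd; mem=51
  op22 P0: store L0 := 7 → M/I on L0; bus (none); mem=4
  op23 P1: store L1 := 70 → I/M on L1; bus BusUpgr; mem=51
  op24 P1: load  L0 → O/S on L0; bus BusRd; mem=4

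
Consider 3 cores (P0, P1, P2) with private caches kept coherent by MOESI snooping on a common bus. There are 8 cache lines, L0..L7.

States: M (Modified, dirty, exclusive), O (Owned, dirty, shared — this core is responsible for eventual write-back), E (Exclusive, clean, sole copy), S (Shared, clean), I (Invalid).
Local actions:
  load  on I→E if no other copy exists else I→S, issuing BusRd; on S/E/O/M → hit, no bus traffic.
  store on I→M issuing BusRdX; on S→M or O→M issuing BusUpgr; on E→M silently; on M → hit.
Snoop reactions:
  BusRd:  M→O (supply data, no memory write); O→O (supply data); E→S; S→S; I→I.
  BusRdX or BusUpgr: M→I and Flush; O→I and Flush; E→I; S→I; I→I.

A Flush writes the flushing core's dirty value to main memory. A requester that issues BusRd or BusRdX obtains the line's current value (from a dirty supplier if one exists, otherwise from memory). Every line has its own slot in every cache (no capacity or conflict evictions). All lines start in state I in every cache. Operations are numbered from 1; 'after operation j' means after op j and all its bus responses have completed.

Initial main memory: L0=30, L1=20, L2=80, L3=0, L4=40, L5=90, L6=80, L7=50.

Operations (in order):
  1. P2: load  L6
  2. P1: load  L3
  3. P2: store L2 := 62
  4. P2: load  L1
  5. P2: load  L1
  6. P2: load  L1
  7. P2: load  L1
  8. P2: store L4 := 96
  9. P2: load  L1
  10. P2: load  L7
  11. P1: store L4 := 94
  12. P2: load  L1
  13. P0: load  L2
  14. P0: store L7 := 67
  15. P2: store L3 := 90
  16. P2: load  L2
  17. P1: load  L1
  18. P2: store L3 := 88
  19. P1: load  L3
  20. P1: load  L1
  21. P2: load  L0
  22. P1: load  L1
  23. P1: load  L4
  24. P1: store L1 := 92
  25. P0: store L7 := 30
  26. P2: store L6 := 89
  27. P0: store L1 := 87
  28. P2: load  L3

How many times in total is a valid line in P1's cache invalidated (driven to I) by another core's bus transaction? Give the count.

invalidations = 2

  op1 P2: load  L6 → I/I/E on L6; bus BusRd; mem=80
  op2 P1: load  L3 → I/E/I on L3; bus BusRd; mem=0
  op3 P2: store L2 := 62 → I/I/M on L2; bus BusRdX; mem=80
  op4 P2: load  L1 → I/I/E on L1; bus BusRd; mem=20
  op5 P2: load  L1 → I/I/E on L1; bus (none); mem=20
  op6 P2: load  L1 → I/I/E on L1; bus (none); mem=20
  op7 P2: load  L1 → I/I/E on L1; bus (none); mem=20
  op8 P2: store L4 := 96 → I/I/M on L4; bus BusRdX; mem=40
  op9 P2: load  L1 → I/I/E on L1; bus (none); mem=20
  op10 P2: load  L7 → I/I/E on L7; bus BusRd; mem=50
  op11 P1: store L4 := 94 → I/M/I on L4; bus BusRdX Flush; mem=96
  op12 P2: load  L1 → I/I/E on L1; bus (none); mem=20
  op13 P0: load  L2 → S/I/O on L2; bus BusRd; mem=80
  op14 P0: store L7 := 67 → M/I/I on L7; bus BusRdX; mem=50
  op15 P2: store L3 := 90 → I/I/M on L3; bus BusRdX; mem=0
  op16 P2: load  L2 → S/I/O on L2; bus (none); mem=80
  op17 P1: load  L1 → I/S/S on L1; bus BusRd; mem=20
  op18 P2: store L3 := 88 → I/I/M on L3; bus (none); mem=0
  op19 P1: load  L3 → I/S/O on L3; bus BusRd; mem=0
  op20 P1: load  L1 → I/S/S on L1; bus (none); mem=20
  op21 P2: load  L0 → I/I/E on L0; bus BusRd; mem=30
  op22 P1: load  L1 → I/S/S on L1; bus (none); mem=20
  op23 P1: load  L4 → I/M/I on L4; bus (none); mem=96
  op24 P1: store L1 := 92 → I/M/I on L1; bus BusUpgr; mem=20
  op25 P0: store L7 := 30 → M/I/I on L7; bus (none); mem=50
  op26 P2: store L6 := 89 → I/I/M on L6; bus (none); mem=80
  op27 P0: store L1 := 87 → M/I/I on L1; bus BusRdX Flush; mem=92
  op28 P2: load  L3 → I/S/O on L3; bus (none); mem=0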